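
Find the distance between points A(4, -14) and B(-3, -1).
Using the distance formula: d = sqrt((x₂-x₁)² + (y₂-y₁)²)
dx = (-3) - 4 = -7
dy = (-1) - (-14) = 13
d = sqrt((-7)² + 13²) = sqrt(49 + 169) = sqrt(218) = 14.76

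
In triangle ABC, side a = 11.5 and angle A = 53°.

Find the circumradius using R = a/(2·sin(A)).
R = a/(2·sin(A)) = 11.5/(2·sin(53°))
R = 11.5/(2·0.798636) = 11.5/1.597271 = 7.2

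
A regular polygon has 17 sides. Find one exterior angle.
Exterior angle of a regular n-gon = 360/n
Exterior angle = 360/17
Exterior angle = 21.18 degrees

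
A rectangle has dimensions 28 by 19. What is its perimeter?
Perimeter = 2 * (length + width)
Perimeter = 2 * (28 + 19)
Perimeter = 2 * 47
Perimeter = 94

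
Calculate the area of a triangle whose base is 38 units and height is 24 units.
Area = (1/2) * base * height
Area = (1/2) * 38 * 24
Area = 456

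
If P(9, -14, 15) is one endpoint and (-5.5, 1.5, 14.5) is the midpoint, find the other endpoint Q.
Q = (2×(-5.5) - 9, 2×1.5 - (-14), 2×14.5 - 15) = (-20, 17, 14)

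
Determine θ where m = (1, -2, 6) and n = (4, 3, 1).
m·n = 4, |m|² = 41, |n|² = 26
cos θ = 4/√1066 ≈ 0.1225
θ ≈ 82.96°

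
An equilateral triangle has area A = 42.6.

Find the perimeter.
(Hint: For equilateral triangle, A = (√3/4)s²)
A = (√3/4)s²  →  s² = 4A/√3 = 4·42.6/√3 = 98.3805
s = 9.91869
Perimeter = 3s = 29.76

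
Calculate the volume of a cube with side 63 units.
Volume = s³
Volume = 63³
Volume = 250047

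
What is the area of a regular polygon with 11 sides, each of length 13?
For a regular 11-gon with side length s = 13:
Apothem a = s / (2*tan(pi/11)) = 13 / (2*tan(pi/11)) ≈ 22.13697
Perimeter P = 11 * 13 = 143
Area = (1/2) * P * a = (1/2) * 143 * 22.13697 = 1582.79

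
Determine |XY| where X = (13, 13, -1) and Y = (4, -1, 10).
d = √[(-9)² + (-14)² + (11)²] = √398 = 19.95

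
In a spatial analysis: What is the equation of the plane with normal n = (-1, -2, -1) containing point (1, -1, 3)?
d = n·P = (-1)(1) + (-2)(-1) + (-1)(3) = -2
Plane: -x - 2y - z = -2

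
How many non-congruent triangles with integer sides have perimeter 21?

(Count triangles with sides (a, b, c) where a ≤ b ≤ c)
With a ≤ b ≤ c and a + b + c = 21, the triangle inequality a + b > c gives c < 21/2, so c ≤ 10.
Iterate a from 1 to ⌊p/3⌋ = 7; for each a, b ranges from a to ⌊(p−a)/2⌋ with c = p − a − b, keeping only c ≥ b.
Triples: (1, 10, 10), (2, 9, 10), (3, 8, 10), …
Count = 12 triangles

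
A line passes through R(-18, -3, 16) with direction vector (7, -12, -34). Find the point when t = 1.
P(1) = (-18 + 7(1), -3 + (-12)(1), 16 + (-34)(1)) = (-11, -15, -18)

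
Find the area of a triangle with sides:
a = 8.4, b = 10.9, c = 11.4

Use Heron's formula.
s = (a+b+c)/2 = (8.4+10.9+11.4)/2 = 15.35
A = √(s(s-a)(s-b)(s-c)) = √(15.35·6.95·4.45·3.95)
A = √1875.21 = 43.3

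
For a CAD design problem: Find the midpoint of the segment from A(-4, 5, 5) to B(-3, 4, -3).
Midpoint = ((-4-3)/2, (5+4)/2, (5-3)/2) = (-3.5, 4.5, 1)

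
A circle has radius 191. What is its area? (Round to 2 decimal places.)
Area = pi * r²
Area = pi * 191²
Area = pi * 36481
Area = 114608.44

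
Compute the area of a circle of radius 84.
Area = pi * r²
Area = pi * 84²
Area = pi * 7056
Area = 22167.08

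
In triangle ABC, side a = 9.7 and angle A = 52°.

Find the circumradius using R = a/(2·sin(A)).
R = a/(2·sin(A)) = 9.7/(2·sin(52°))
R = 9.7/(2·0.788011) = 9.7/1.576022 = 6.155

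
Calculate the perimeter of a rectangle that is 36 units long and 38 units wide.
Perimeter = 2 * (length + width)
Perimeter = 2 * (36 + 38)
Perimeter = 2 * 74
Perimeter = 148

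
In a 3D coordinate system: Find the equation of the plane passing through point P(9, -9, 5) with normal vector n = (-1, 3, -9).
d = n·P = (-1)(9) + (3)(-9) + (-9)(5) = -81
Plane: -x + 3y - 9z = -81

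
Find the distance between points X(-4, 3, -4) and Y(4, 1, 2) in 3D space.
d = √[(8)² + (-2)² + (6)²] = √104 = 10.2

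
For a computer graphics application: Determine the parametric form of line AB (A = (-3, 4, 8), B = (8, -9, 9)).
Direction vector d = B - A = (11, -13, 1)
x = -3 + 11t, y = 4 - 13t, z = 8 + t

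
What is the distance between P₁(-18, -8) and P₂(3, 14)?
Using the distance formula: d = sqrt((x₂-x₁)² + (y₂-y₁)²)
dx = 3 - (-18) = 21
dy = 14 - (-8) = 22
d = sqrt(21² + 22²) = sqrt(441 + 484) = sqrt(925) = 30.41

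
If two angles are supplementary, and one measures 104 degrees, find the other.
Supplementary angles sum to 180 degrees.
Other angle = 180 - 104
Other angle = 76 degrees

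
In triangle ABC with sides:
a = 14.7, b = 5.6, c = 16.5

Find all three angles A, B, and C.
By the law of cosines:
cos(A) = (b² + c² - a²)/(2bc) = 0.473593  →  A = 61.73°
cos(B) = (a² + c² - b²)/(2ac) = 0.942033  →  B = 19.6°
cos(C) = (a² + b² - c²)/(2ab) = -0.150632  →  C = 98.66°
Check: A + B + C = 180.0° ✓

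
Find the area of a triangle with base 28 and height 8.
Area = (1/2) * base * height
Area = (1/2) * 28 * 8
Area = 112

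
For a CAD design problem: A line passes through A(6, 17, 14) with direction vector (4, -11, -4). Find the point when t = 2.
P(2) = (6 + 4(2), 17 + (-11)(2), 14 + (-4)(2)) = (14, -5, 6)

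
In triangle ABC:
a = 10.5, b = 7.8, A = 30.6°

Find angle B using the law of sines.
sin(B)/b = sin(A)/a
sin(B) = b·sin(A)/a = 7.8·sin(30.6°)/10.5 = 0.378145
B = arcsin(0.378145) = 22.22°  (b ≤ a, so B ≤ A and the acute solution is unique)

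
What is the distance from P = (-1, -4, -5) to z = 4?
d = |0(-1) + 0(-4) + 1(-5) - (4)| / √(0² + 0² + 1²) = 9/√1 = 9.0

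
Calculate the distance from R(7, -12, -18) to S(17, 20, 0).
d = √[(10)² + (32)² + (18)²] = √1448 = 38.05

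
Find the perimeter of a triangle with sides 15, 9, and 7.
Perimeter = sum of all sides
Perimeter = 15 + 9 + 7
Perimeter = 31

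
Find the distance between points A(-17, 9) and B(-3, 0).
Using the distance formula: d = sqrt((x₂-x₁)² + (y₂-y₁)²)
dx = (-3) - (-17) = 14
dy = 0 - 9 = -9
d = sqrt(14² + (-9)²) = sqrt(196 + 81) = sqrt(277) = 16.64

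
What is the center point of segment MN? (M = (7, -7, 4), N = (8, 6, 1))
Midpoint = ((7+8)/2, (-7+6)/2, (4+1)/2) = (7.5, -0.5, 2.5)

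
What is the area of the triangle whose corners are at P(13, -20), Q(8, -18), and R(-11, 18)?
Using the coordinate formula: Area = (1/2)|x₁(y₂-y₃) + x₂(y₃-y₁) + x₃(y₁-y₂)|
Area = (1/2)|13((-18)-18) + 8(18-(-20)) + (-11)((-20)-(-18))|
Area = (1/2)|13*(-36) + 8*38 + (-11)*(-2)|
Area = (1/2)|(-468) + 304 + 22|
Area = (1/2)*142 = 71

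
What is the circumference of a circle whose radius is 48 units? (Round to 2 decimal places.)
Circumference = 2 * pi * r
Circumference = 2 * pi * 48
Circumference = 301.59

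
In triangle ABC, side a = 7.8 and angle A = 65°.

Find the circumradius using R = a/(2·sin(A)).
R = a/(2·sin(A)) = 7.8/(2·sin(65°))
R = 7.8/(2·0.906308) = 7.8/1.812616 = 4.303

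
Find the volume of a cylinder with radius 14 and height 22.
Volume = pi * r² * h
Volume = pi * 14² * 22
Volume = pi * 196 * 22
Volume = pi * 4312
Volume = 13546.55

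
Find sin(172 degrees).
sin(172 degrees) = 0.1392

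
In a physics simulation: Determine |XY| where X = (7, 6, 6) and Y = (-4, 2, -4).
d = √[(-11)² + (-4)² + (-10)²] = √237 = 15.39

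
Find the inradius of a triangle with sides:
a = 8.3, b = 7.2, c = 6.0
s = (a+b+c)/2 = (8.3+7.2+6.0)/2 = 10.75
Area = √(s(s-a)(s-b)(s-c)) = √(10.75·2.45·3.55·4.75) = 21.0741
r = Area/s = 21.0741/10.75 = 1.96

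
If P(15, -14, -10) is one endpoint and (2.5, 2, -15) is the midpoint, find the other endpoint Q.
Q = (2×2.5 - 15, 2×2 - (-14), 2×(-15) - (-10)) = (-10, 18, -20)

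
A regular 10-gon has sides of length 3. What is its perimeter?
Perimeter = number of sides * side length
Perimeter = 10 * 3
Perimeter = 30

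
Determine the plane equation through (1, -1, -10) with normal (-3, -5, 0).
d = n·P = (-3)(1) + (-5)(-1) + (0)(-10) = 2
Plane: -3x - 5y = 2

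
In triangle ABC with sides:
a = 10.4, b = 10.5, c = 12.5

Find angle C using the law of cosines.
cos(C) = (a² + b² - c²)/(2ab)
cos(C) = (10.4² + 10.5² - 12.5²)/(2·10.4·10.5) = 62.16/218.4 = 0.284615
C = arccos(0.284615) = 73.46°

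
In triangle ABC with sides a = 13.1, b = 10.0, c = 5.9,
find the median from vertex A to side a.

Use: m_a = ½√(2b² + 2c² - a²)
m_a = ½√(2·10.0² + 2·5.9² - 13.1²)
m_a = ½√(200 + 69.62 - 171.61) = ½√98.01 = 4.95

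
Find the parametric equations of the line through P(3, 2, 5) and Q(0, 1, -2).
Direction vector d = Q - P = (-3, -1, -7)
x = 3 - 3t, y = 2 - t, z = 5 - 7t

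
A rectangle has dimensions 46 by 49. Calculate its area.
Area = length * width
Area = 46 * 49
Area = 2254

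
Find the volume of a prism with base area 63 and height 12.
Volume = base area * height
Volume = 63 * 12
Volume = 756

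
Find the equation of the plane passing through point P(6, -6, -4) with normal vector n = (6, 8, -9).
d = n·P = (6)(6) + (8)(-6) + (-9)(-4) = 24
Plane: 6x + 8y - 9z = 24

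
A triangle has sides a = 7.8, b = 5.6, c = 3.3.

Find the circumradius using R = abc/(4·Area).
s = (a+b+c)/2 = 8.35
Area = √(s(s-a)(s-b)(s-c)) = √(8.35·0.55·2.75·5.05) = 7.98613
R = abc/(4·Area) = (7.8·5.6·3.3)/(4·7.98613) = 144.144/31.94452 = 4.512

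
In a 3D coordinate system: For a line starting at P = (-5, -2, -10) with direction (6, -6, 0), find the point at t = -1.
P(-1) = (-5 + 6(-1), -2 + (-6)(-1), -10 + 0(-1)) = (-11, 4, -10)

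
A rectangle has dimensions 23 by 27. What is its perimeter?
Perimeter = 2 * (length + width)
Perimeter = 2 * (23 + 27)
Perimeter = 2 * 50
Perimeter = 100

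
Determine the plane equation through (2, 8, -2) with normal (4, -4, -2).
d = n·P = (4)(2) + (-4)(8) + (-2)(-2) = -20
Plane: 4x - 4y - 2z = -20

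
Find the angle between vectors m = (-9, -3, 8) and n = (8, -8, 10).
m·n = 32, |m|² = 154, |n|² = 228
cos θ = 32/√35112 ≈ 0.1708
θ ≈ 80.17°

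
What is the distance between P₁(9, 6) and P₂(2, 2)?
Using the distance formula: d = sqrt((x₂-x₁)² + (y₂-y₁)²)
dx = 2 - 9 = -7
dy = 2 - 6 = -4
d = sqrt((-7)² + (-4)²) = sqrt(49 + 16) = sqrt(65) = 8.06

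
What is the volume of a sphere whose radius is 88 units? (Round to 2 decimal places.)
Volume = (4/3) * pi * r³
Volume = (4/3) * pi * 88³
Volume = (4/3) * pi * 681472
Volume = 2854543.24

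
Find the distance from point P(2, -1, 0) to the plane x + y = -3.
d = |1(2) + 1(-1) + 0(0) - (-3)| / √(1² + 1² + 0²) = 4/√2 = 2.828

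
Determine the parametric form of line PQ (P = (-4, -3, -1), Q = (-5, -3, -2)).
Direction vector d = Q - P = (-1, 0, -1)
x = -4 - t, y = -3, z = -1 - t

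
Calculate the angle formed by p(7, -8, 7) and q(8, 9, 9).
p·q = 47, |p|² = 162, |q|² = 226
cos θ = 47/√36612 ≈ 0.2456
θ ≈ 75.78°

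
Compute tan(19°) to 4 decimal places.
tan(19 degrees) = 0.3443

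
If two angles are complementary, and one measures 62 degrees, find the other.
Complementary angles sum to 90 degrees.
Other angle = 90 - 62
Other angle = 28 degrees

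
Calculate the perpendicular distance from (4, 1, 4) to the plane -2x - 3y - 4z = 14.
d = |(-2)(4) + (-3)(1) + (-4)(4) - (14)| / √((-2)² + (-3)² + (-4)²) = 41/√29 = 7.614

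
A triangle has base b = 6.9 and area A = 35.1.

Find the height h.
A = ½bh  →  h = 2A/b
h = 2·35.1/6.9 = 10.17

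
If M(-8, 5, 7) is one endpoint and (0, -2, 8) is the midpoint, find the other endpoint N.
N = (2×0 - (-8), 2×(-2) - 5, 2×8 - 7) = (8, -9, 9)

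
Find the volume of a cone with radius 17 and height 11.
Volume = (1/3) * pi * r² * h
Volume = (1/3) * pi * 17² * 11
Volume = (1/3) * pi * 289 * 11
Volume = (1/3) * pi * 3179
Volume = 3329.04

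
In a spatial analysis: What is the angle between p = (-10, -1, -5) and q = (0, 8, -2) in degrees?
p·q = 2, |p|² = 126, |q|² = 68
cos θ = 2/√8568 ≈ 0.02161
θ ≈ 88.76°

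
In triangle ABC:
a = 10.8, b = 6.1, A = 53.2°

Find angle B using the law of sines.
sin(B)/b = sin(A)/a
sin(B) = b·sin(A)/a = 6.1·sin(53.2°)/10.8 = 0.452265
B = arcsin(0.452265) = 26.89°  (b ≤ a, so B ≤ A and the acute solution is unique)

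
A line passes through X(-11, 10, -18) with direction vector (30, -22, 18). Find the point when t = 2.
P(2) = (-11 + 30(2), 10 + (-22)(2), -18 + 18(2)) = (49, -34, 18)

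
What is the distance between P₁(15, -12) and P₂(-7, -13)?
Using the distance formula: d = sqrt((x₂-x₁)² + (y₂-y₁)²)
dx = (-7) - 15 = -22
dy = (-13) - (-12) = -1
d = sqrt((-22)² + (-1)²) = sqrt(484 + 1) = sqrt(485) = 22.02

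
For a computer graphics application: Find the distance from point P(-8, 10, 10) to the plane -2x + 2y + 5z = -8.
d = |(-2)(-8) + 2(10) + 5(10) - (-8)| / √((-2)² + 2² + 5²) = 94/√33 = 16.36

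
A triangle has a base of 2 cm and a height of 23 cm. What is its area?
Area = (1/2) * base * height
Area = (1/2) * 2 * 23
Area = 23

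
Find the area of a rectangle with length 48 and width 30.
Area = length * width
Area = 48 * 30
Area = 1440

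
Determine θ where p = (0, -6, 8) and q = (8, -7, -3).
p·q = 18, |p|² = 100, |q|² = 122
cos θ = 18/√12200 ≈ 0.163
θ ≈ 80.62°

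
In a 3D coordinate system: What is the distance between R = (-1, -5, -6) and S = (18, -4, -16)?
d = √[(19)² + (1)² + (-10)²] = √462 = 21.49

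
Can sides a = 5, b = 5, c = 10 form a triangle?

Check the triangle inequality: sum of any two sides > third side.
No: 5 + 5 = 10 is not > 10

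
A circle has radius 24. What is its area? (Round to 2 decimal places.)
Area = pi * r²
Area = pi * 24²
Area = pi * 576
Area = 1809.56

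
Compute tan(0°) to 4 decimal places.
tan(0 degrees) = 0
Decimal approximation: 0.0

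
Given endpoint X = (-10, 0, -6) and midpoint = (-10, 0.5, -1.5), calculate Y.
Y = (2×(-10) - (-10), 2×0.5 - 0, 2×(-1.5) - (-6)) = (-10, 1, 3)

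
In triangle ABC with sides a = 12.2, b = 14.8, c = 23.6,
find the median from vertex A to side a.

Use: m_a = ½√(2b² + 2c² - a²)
m_a = ½√(2·14.8² + 2·23.6² - 12.2²)
m_a = ½√(438.08 + 1113.92 - 148.84) = ½√1403.16 = 18.73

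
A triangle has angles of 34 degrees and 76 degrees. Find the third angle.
Sum of angles in a triangle = 180 degrees
Third angle = 180 - 34 - 76
Third angle = 70 degrees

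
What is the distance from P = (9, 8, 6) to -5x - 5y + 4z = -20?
d = |(-5)(9) + (-5)(8) + 4(6) - (-20)| / √((-5)² + (-5)² + 4²) = 41/√66 = 5.047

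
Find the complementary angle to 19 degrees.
Complementary angles sum to 90 degrees.
Other angle = 90 - 19
Other angle = 71 degrees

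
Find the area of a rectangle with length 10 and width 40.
Area = length * width
Area = 10 * 40
Area = 400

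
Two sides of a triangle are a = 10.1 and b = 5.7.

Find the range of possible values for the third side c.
By the triangle inequality: |a - b| < c < a + b
|10.1 - 5.7| < c < 10.1 + 5.7
4.4 < c < 15.8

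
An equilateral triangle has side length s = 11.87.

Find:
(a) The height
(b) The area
(a) Height h = s·√3/2 = 11.87·√3/2 = 10.28
(b) Area = (√3/4)·s² = (√3/4)·11.87² = (√3/4)·140.897 = 61.01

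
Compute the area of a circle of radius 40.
Area = pi * r²
Area = pi * 40²
Area = pi * 1600
Area = 5026.55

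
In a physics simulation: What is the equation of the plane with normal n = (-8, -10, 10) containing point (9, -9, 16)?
d = n·P = (-8)(9) + (-10)(-9) + (10)(16) = 178
Plane: -8x - 10y + 10z = 178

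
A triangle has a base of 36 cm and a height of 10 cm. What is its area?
Area = (1/2) * base * height
Area = (1/2) * 36 * 10
Area = 180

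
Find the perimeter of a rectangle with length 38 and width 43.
Perimeter = 2 * (length + width)
Perimeter = 2 * (38 + 43)
Perimeter = 2 * 81
Perimeter = 162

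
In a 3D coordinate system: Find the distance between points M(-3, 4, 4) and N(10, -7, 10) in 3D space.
d = √[(13)² + (-11)² + (6)²] = √326 = 18.06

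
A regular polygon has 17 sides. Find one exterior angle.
Exterior angle of a regular n-gon = 360/n
Exterior angle = 360/17
Exterior angle = 21.18 degrees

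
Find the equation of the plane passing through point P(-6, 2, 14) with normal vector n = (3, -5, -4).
d = n·P = (3)(-6) + (-5)(2) + (-4)(14) = -84
Plane: 3x - 5y - 4z = -84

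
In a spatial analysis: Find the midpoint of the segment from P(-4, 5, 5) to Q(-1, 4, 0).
Midpoint = ((-4-1)/2, (5+4)/2, (5+0)/2) = (-2.5, 4.5, 2.5)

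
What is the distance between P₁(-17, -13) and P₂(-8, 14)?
Using the distance formula: d = sqrt((x₂-x₁)² + (y₂-y₁)²)
dx = (-8) - (-17) = 9
dy = 14 - (-13) = 27
d = sqrt(9² + 27²) = sqrt(81 + 729) = sqrt(810) = 28.46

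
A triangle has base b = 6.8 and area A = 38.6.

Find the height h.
A = ½bh  →  h = 2A/b
h = 2·38.6/6.8 = 11.35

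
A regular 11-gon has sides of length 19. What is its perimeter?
Perimeter = number of sides * side length
Perimeter = 11 * 19
Perimeter = 209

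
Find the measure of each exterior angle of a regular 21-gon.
Exterior angle of a regular n-gon = 360/n
Exterior angle = 360/21
Exterior angle = 17.14 degrees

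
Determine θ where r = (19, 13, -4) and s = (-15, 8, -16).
r·s = -117, |r|² = 546, |s|² = 545
cos θ = -117/√297570 ≈ -0.2145
θ ≈ 102.4°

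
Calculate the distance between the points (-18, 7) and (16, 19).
Using the distance formula: d = sqrt((x₂-x₁)² + (y₂-y₁)²)
dx = 16 - (-18) = 34
dy = 19 - 7 = 12
d = sqrt(34² + 12²) = sqrt(1156 + 144) = sqrt(1300) = 36.06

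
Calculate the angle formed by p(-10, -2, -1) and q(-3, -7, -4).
p·q = 48, |p|² = 105, |q|² = 74
cos θ = 48/√7770 ≈ 0.5445
θ ≈ 57.01°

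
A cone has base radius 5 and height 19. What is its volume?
Volume = (1/3) * pi * r² * h
Volume = (1/3) * pi * 5² * 19
Volume = (1/3) * pi * 25 * 19
Volume = (1/3) * pi * 475
Volume = 497.42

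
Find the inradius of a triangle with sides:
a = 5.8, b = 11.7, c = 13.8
s = (a+b+c)/2 = (5.8+11.7+13.8)/2 = 15.65
Area = √(s(s-a)(s-b)(s-c)) = √(15.65·9.85·3.95·1.85) = 33.5629
r = Area/s = 33.5629/15.65 = 2.145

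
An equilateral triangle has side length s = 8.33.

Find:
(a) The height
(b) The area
(a) Height h = s·√3/2 = 8.33·√3/2 = 7.214
(b) Area = (√3/4)·s² = (√3/4)·8.33² = (√3/4)·69.3889 = 30.05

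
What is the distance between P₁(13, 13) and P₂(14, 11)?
Using the distance formula: d = sqrt((x₂-x₁)² + (y₂-y₁)²)
dx = 14 - 13 = 1
dy = 11 - 13 = -2
d = sqrt(1² + (-2)²) = sqrt(1 + 4) = sqrt(5) = 2.24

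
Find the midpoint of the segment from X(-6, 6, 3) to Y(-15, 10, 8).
Midpoint = ((-6-15)/2, (6+10)/2, (3+8)/2) = (-10.5, 8, 5.5)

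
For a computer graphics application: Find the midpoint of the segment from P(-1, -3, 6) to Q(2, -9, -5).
Midpoint = ((-1+2)/2, (-3-9)/2, (6-5)/2) = (0.5, -6, 0.5)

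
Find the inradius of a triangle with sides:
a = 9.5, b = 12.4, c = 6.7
s = (a+b+c)/2 = (9.5+12.4+6.7)/2 = 14.3
Area = √(s(s-a)(s-b)(s-c)) = √(14.3·4.8·1.9·7.6) = 31.4827
r = Area/s = 31.4827/14.3 = 2.202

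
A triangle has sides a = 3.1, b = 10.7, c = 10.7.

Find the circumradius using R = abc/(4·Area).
s = (a+b+c)/2 = 12.25
Area = √(s(s-a)(s-b)(s-c)) = √(12.25·9.15·1.55·1.55) = 16.4101
R = abc/(4·Area) = (3.1·10.7·10.7)/(4·16.4101) = 354.919/65.6404 = 5.407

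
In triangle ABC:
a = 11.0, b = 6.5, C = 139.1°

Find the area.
Using A = ½ab·sin(C):
A = ½·11.0·6.5·sin(139.1°) = ½·71.5·0.654741 = 23.41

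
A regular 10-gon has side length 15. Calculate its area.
For a regular 10-gon with side length s = 15:
Apothem a = s / (2*tan(pi/10)) = 15 / (2*tan(pi/10)) ≈ 23.08263
Perimeter P = 10 * 15 = 150
Area = (1/2) * P * a = (1/2) * 150 * 23.08263 = 1731.20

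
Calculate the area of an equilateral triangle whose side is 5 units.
Area = (sqrt(3)/4) * s²
Area = (sqrt(3)/4) * 5²
Area = (sqrt(3)/4) * 25
Area = 10.83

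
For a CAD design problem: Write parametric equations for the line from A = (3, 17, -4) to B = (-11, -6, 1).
Direction vector d = B - A = (-14, -23, 5)
x = 3 - 14t, y = 17 - 23t, z = -4 + 5t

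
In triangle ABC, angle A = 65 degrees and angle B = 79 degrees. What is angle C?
Sum of angles in a triangle = 180 degrees
Third angle = 180 - 65 - 79
Third angle = 36 degrees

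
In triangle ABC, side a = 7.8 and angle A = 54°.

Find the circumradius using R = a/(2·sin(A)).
R = a/(2·sin(A)) = 7.8/(2·sin(54°))
R = 7.8/(2·0.809017) = 7.8/1.618034 = 4.821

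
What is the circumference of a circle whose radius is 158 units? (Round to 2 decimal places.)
Circumference = 2 * pi * r
Circumference = 2 * pi * 158
Circumference = 992.74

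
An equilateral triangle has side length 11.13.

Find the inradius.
For an equilateral triangle, r = s/(2√3) where s is the side.
r = 11.13/(2√3) = 11.13/3.464102 = 3.213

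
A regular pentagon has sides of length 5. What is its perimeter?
Perimeter = number of sides * side length
Perimeter = 5 * 5
Perimeter = 25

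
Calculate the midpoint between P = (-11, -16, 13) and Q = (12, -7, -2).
Midpoint = ((-11+12)/2, (-16-7)/2, (13-2)/2) = (0.5, -11.5, 5.5)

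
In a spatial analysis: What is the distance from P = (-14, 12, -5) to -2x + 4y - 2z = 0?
d = |(-2)(-14) + 4(12) + (-2)(-5) - (0)| / √((-2)² + 4² + (-2)²) = 86/√24 = 17.55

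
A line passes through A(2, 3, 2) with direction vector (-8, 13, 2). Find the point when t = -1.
P(-1) = (2 + (-8)(-1), 3 + 13(-1), 2 + 2(-1)) = (10, -10, 0)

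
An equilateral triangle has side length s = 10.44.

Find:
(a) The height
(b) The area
(a) Height h = s·√3/2 = 10.44·√3/2 = 9.041
(b) Area = (√3/4)·s² = (√3/4)·10.44² = (√3/4)·108.994 = 47.2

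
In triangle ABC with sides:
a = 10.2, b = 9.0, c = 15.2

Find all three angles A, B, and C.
By the law of cosines:
cos(A) = (b² + c² - a²)/(2bc) = 0.760234  →  A = 40.52°
cos(B) = (a² + c² - b²)/(2ac) = 0.819401  →  B = 34.98°
cos(C) = (a² + b² - c²)/(2ab) = -0.250545  →  C = 104.5°
Check: A + B + C = 180.0° ✓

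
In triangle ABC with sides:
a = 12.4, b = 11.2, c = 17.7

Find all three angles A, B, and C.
By the law of cosines:
cos(A) = (b² + c² - a²)/(2bc) = 0.718750  →  A = 44.05°
cos(B) = (a² + c² - b²)/(2ac) = 0.778226  →  B = 38.9°
cos(C) = (a² + b² - c²)/(2ab) = -0.122732  →  C = 97.05°
Check: A + B + C = 180.0° ✓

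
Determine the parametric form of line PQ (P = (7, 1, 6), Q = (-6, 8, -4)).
Direction vector d = Q - P = (-13, 7, -10)
x = 7 - 13t, y = 1 + 7t, z = 6 - 10t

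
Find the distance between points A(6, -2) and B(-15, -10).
Using the distance formula: d = sqrt((x₂-x₁)² + (y₂-y₁)²)
dx = (-15) - 6 = -21
dy = (-10) - (-2) = -8
d = sqrt((-21)² + (-8)²) = sqrt(441 + 64) = sqrt(505) = 22.47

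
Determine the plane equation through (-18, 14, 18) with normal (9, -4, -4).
d = n·P = (9)(-18) + (-4)(14) + (-4)(18) = -290
Plane: 9x - 4y - 4z = -290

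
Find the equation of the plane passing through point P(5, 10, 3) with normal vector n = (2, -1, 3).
d = n·P = (2)(5) + (-1)(10) + (3)(3) = 9
Plane: 2x - y + 3z = 9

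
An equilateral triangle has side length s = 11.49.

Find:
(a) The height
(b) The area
(a) Height h = s·√3/2 = 11.49·√3/2 = 9.951
(b) Area = (√3/4)·s² = (√3/4)·11.49² = (√3/4)·132.02 = 57.17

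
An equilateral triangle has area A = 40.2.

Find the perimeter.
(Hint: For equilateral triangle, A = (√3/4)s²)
A = (√3/4)s²  →  s² = 4A/√3 = 4·40.2/√3 = 92.8379
s = 9.63524
Perimeter = 3s = 28.91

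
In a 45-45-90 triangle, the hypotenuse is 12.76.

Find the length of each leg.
In a 45-45-90 triangle, hypotenuse = leg·√2  →  leg = hypotenuse/√2
leg = 12.76/√2 = 9.023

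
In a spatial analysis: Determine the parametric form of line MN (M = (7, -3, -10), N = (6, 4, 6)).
Direction vector d = N - M = (-1, 7, 16)
x = 7 - t, y = -3 + 7t, z = -10 + 16t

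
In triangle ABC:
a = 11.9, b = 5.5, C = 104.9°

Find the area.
Using A = ½ab·sin(C):
A = ½·11.9·5.5·sin(104.9°) = ½·65.45·0.966376 = 31.62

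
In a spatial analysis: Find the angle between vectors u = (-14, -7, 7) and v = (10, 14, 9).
u·v = -175, |u|² = 294, |v|² = 377
cos θ = -175/√110838 ≈ -0.5256
θ ≈ 121.7°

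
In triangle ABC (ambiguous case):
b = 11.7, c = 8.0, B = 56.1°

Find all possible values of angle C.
sin(C)/c = sin(B)/b  →  sin(C) = c·sin(B)/b = 8.0·sin(56.1°)/11.7 = 0.567530
C₁ = arcsin(0.567530) = 34.58°,  C₂ = 180° - C₁ = 145.42°
Check C₂: A = 180° - 56.1° - 145.42° = -21.52° ≤ 0, rejected
C = 34.58° (one solution)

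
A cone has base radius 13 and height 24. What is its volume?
Volume = (1/3) * pi * r² * h
Volume = (1/3) * pi * 13² * 24
Volume = (1/3) * pi * 169 * 24
Volume = (1/3) * pi * 4056
Volume = 4247.43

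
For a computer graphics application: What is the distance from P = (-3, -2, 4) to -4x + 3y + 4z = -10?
d = |(-4)(-3) + 3(-2) + 4(4) - (-10)| / √((-4)² + 3² + 4²) = 32/√41 = 4.998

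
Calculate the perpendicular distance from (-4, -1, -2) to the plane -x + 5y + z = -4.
d = |(-1)(-4) + 5(-1) + 1(-2) - (-4)| / √((-1)² + 5² + 1²) = 1/√27 = 0.1925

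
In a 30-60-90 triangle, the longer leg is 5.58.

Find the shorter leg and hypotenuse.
In a 30-60-90 triangle, sides are in ratio 1 : √3 : 2.
Long leg = short leg·√3  →  short leg = 5.58/√3 = 3.222
Hypotenuse = 2·(short leg) = 2·5.58/√3 = 6.443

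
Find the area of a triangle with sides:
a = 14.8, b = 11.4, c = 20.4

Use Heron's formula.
s = (a+b+c)/2 = (14.8+11.4+20.4)/2 = 23.3
A = √(s(s-a)(s-b)(s-c)) = √(23.3·8.5·11.9·2.9)
A = √6834.71 = 82.67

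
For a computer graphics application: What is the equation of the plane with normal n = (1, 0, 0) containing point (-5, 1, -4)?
d = n·P = (1)(-5) + (0)(1) + (0)(-4) = -5
Plane: x = -5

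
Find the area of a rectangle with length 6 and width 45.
Area = length * width
Area = 6 * 45
Area = 270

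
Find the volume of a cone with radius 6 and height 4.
Volume = (1/3) * pi * r² * h
Volume = (1/3) * pi * 6² * 4
Volume = (1/3) * pi * 36 * 4
Volume = (1/3) * pi * 144
Volume = 150.80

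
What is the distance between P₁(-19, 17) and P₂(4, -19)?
Using the distance formula: d = sqrt((x₂-x₁)² + (y₂-y₁)²)
dx = 4 - (-19) = 23
dy = (-19) - 17 = -36
d = sqrt(23² + (-36)²) = sqrt(529 + 1296) = sqrt(1825) = 42.72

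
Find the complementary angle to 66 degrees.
Complementary angles sum to 90 degrees.
Other angle = 90 - 66
Other angle = 24 degrees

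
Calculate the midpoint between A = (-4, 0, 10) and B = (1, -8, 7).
Midpoint = ((-4+1)/2, (0-8)/2, (10+7)/2) = (-1.5, -4, 8.5)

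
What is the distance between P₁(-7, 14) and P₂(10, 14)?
Using the distance formula: d = sqrt((x₂-x₁)² + (y₂-y₁)²)
dx = 10 - (-7) = 17
dy = 14 - 14 = 0
d = sqrt(17² + 0²) = sqrt(289 + 0) = sqrt(289) = 17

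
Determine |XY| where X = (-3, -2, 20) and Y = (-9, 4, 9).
d = √[(-6)² + (6)² + (-11)²] = √193 = 13.89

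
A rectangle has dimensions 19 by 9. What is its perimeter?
Perimeter = 2 * (length + width)
Perimeter = 2 * (19 + 9)
Perimeter = 2 * 28
Perimeter = 56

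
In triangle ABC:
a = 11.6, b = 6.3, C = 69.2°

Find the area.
Using A = ½ab·sin(C):
A = ½·11.6·6.3·sin(69.2°) = ½·73.08·0.934826 = 34.16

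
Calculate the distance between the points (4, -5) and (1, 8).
Using the distance formula: d = sqrt((x₂-x₁)² + (y₂-y₁)²)
dx = 1 - 4 = -3
dy = 8 - (-5) = 13
d = sqrt((-3)² + 13²) = sqrt(9 + 169) = sqrt(178) = 13.34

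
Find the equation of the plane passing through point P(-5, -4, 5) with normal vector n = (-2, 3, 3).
d = n·P = (-2)(-5) + (3)(-4) + (3)(5) = 13
Plane: -2x + 3y + 3z = 13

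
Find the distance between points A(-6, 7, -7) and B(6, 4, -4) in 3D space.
d = √[(12)² + (-3)² + (3)²] = √162 = 12.73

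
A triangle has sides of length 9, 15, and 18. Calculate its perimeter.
Perimeter = sum of all sides
Perimeter = 9 + 15 + 18
Perimeter = 42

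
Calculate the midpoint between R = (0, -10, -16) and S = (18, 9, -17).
Midpoint = ((0+18)/2, (-10+9)/2, (-16-17)/2) = (9, -0.5, -16.5)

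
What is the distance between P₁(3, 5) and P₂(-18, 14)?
Using the distance formula: d = sqrt((x₂-x₁)² + (y₂-y₁)²)
dx = (-18) - 3 = -21
dy = 14 - 5 = 9
d = sqrt((-21)² + 9²) = sqrt(441 + 81) = sqrt(522) = 22.85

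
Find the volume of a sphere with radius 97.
Volume = (4/3) * pi * r³
Volume = (4/3) * pi * 97³
Volume = (4/3) * pi * 912673
Volume = 3822995.72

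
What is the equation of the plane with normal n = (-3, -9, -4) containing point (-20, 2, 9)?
d = n·P = (-3)(-20) + (-9)(2) + (-4)(9) = 6
Plane: -3x - 9y - 4z = 6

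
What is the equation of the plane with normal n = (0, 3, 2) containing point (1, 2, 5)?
d = n·P = (0)(1) + (3)(2) + (2)(5) = 16
Plane: 3y + 2z = 16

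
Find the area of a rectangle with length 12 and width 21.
Area = length * width
Area = 12 * 21
Area = 252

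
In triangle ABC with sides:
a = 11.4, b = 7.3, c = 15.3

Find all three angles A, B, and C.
By the law of cosines:
cos(A) = (b² + c² - a²)/(2bc) = 0.704718  →  A = 45.19°
cos(B) = (a² + c² - b²)/(2ac) = 0.890838  →  B = 27.02°
cos(C) = (a² + b² - c²)/(2ab) = -0.305455  →  C = 107.8°
Check: A + B + C = 180.0° ✓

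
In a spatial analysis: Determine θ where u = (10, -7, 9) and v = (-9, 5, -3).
u·v = -152, |u|² = 230, |v|² = 115
cos θ = -152/√26450 ≈ -0.9346
θ ≈ 159.2°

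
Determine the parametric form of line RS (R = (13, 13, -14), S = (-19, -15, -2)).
Direction vector d = S - R = (-32, -28, 12)
x = 13 - 32t, y = 13 - 28t, z = -14 + 12t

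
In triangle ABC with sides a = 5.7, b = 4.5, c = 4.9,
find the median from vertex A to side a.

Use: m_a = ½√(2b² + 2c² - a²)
m_a = ½√(2·4.5² + 2·4.9² - 5.7²)
m_a = ½√(40.5 + 48.02 - 32.49) = ½√56.03 = 3.743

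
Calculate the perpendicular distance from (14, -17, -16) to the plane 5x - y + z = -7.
d = |5(14) + (-1)(-17) + 1(-16) - (-7)| / √(5² + (-1)² + 1²) = 78/√27 = 15.01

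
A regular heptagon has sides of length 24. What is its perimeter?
Perimeter = number of sides * side length
Perimeter = 7 * 24
Perimeter = 168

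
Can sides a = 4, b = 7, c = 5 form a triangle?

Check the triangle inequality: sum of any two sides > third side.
Yes, triangle inequality satisfied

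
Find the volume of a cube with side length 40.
Volume = s³
Volume = 40³
Volume = 64000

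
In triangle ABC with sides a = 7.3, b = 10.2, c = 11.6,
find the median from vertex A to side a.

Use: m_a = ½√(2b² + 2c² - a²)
m_a = ½√(2·10.2² + 2·11.6² - 7.3²)
m_a = ½√(208.08 + 269.12 - 53.29) = ½√423.91 = 10.29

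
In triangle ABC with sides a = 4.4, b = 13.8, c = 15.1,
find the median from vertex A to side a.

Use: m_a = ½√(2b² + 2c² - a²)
m_a = ½√(2·13.8² + 2·15.1² - 4.4²)
m_a = ½√(380.88 + 456.02 - 19.36) = ½√817.54 = 14.3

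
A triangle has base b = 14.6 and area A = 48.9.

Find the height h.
A = ½bh  →  h = 2A/b
h = 2·48.9/14.6 = 6.699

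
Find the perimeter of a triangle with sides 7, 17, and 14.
Perimeter = sum of all sides
Perimeter = 7 + 17 + 14
Perimeter = 38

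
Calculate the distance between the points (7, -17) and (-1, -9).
Using the distance formula: d = sqrt((x₂-x₁)² + (y₂-y₁)²)
dx = (-1) - 7 = -8
dy = (-9) - (-17) = 8
d = sqrt((-8)² + 8²) = sqrt(64 + 64) = sqrt(128) = 11.31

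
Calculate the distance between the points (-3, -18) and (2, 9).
Using the distance formula: d = sqrt((x₂-x₁)² + (y₂-y₁)²)
dx = 2 - (-3) = 5
dy = 9 - (-18) = 27
d = sqrt(5² + 27²) = sqrt(25 + 729) = sqrt(754) = 27.46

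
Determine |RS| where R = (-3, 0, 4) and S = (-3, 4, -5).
d = √[(0)² + (4)² + (-9)²] = √97 = 9.849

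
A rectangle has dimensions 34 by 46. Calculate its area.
Area = length * width
Area = 34 * 46
Area = 1564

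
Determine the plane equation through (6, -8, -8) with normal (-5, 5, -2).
d = n·P = (-5)(6) + (5)(-8) + (-2)(-8) = -54
Plane: -5x + 5y - 2z = -54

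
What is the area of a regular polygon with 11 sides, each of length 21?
For a regular 11-gon with side length s = 21:
Apothem a = s / (2*tan(pi/11)) = 21 / (2*tan(pi/11)) ≈ 35.7597
Perimeter P = 11 * 21 = 231
Area = (1/2) * P * a = (1/2) * 231 * 35.7597 = 4130.25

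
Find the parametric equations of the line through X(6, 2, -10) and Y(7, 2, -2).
Direction vector d = Y - X = (1, 0, 8)
x = 6 + t, y = 2, z = -10 + 8t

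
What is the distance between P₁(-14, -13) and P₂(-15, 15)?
Using the distance formula: d = sqrt((x₂-x₁)² + (y₂-y₁)²)
dx = (-15) - (-14) = -1
dy = 15 - (-13) = 28
d = sqrt((-1)² + 28²) = sqrt(1 + 784) = sqrt(785) = 28.02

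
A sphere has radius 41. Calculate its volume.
Volume = (4/3) * pi * r³
Volume = (4/3) * pi * 41³
Volume = (4/3) * pi * 68921
Volume = 288695.61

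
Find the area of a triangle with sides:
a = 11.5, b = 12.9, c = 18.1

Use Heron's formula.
s = (a+b+c)/2 = (11.5+12.9+18.1)/2 = 21.25
A = √(s(s-a)(s-b)(s-c)) = √(21.25·9.75·8.35·3.15)
A = √5449.55 = 73.82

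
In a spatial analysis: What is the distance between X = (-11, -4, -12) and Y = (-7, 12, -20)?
d = √[(4)² + (16)² + (-8)²] = √336 = 18.33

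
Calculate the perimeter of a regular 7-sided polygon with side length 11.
Perimeter = number of sides * side length
Perimeter = 7 * 11
Perimeter = 77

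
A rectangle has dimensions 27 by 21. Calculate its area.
Area = length * width
Area = 27 * 21
Area = 567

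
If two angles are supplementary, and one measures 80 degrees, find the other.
Supplementary angles sum to 180 degrees.
Other angle = 180 - 80
Other angle = 100 degrees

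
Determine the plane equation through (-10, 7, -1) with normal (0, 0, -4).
d = n·P = (0)(-10) + (0)(7) + (-4)(-1) = 4
Plane: -4z = 4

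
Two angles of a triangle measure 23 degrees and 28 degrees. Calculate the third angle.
Sum of angles in a triangle = 180 degrees
Third angle = 180 - 23 - 28
Third angle = 129 degrees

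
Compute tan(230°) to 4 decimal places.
tan(230 degrees) = 1.1918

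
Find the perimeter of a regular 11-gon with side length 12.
Perimeter = number of sides * side length
Perimeter = 11 * 12
Perimeter = 132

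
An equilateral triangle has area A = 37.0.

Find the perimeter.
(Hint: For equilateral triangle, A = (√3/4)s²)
A = (√3/4)s²  →  s² = 4A/√3 = 4·37.0/√3 = 85.4478
s = 9.2438
Perimeter = 3s = 27.73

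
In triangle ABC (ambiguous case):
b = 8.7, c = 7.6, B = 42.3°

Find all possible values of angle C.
sin(C)/c = sin(B)/b  →  sin(C) = c·sin(B)/b = 7.6·sin(42.3°)/8.7 = 0.587919
C₁ = arcsin(0.587919) = 36.01°,  C₂ = 180° - C₁ = 143.99°
Check C₂: A = 180° - 42.3° - 143.99° = -6.29° ≤ 0, rejected
C = 36.01° (one solution)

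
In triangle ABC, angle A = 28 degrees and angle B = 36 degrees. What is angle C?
Sum of angles in a triangle = 180 degrees
Third angle = 180 - 28 - 36
Third angle = 116 degrees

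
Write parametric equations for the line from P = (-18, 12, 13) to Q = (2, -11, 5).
Direction vector d = Q - P = (20, -23, -8)
x = -18 + 20t, y = 12 - 23t, z = 13 - 8t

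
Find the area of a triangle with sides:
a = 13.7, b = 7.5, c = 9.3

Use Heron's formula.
s = (a+b+c)/2 = (13.7+7.5+9.3)/2 = 15.25
A = √(s(s-a)(s-b)(s-c)) = √(15.25·1.55·7.75·5.95)
A = √1089.98 = 33.01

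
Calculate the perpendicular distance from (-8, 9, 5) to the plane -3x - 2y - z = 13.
d = |(-3)(-8) + (-2)(9) + (-1)(5) - (13)| / √((-3)² + (-2)² + (-1)²) = 12/√14 = 3.207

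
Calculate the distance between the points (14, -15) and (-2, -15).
Using the distance formula: d = sqrt((x₂-x₁)² + (y₂-y₁)²)
dx = (-2) - 14 = -16
dy = (-15) - (-15) = 0
d = sqrt((-16)² + 0²) = sqrt(256 + 0) = sqrt(256) = 16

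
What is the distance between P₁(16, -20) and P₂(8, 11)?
Using the distance formula: d = sqrt((x₂-x₁)² + (y₂-y₁)²)
dx = 8 - 16 = -8
dy = 11 - (-20) = 31
d = sqrt((-8)² + 31²) = sqrt(64 + 961) = sqrt(1025) = 32.02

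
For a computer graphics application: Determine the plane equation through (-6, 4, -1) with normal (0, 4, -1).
d = n·P = (0)(-6) + (4)(4) + (-1)(-1) = 17
Plane: 4y - z = 17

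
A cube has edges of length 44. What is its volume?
Volume = s³
Volume = 44³
Volume = 85184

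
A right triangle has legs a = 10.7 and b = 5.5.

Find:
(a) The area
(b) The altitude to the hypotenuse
(a) Area = ½ab = ½·10.7·5.5 = 29.425
(b) Hypotenuse c = √(10.7² + 5.5²) = √144.74 = 12.0308
    Area = ½·c·h_c  →  h_c = 2·Area/c = 2·29.425/12.0308 = 4.892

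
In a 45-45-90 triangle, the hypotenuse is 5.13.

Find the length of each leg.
In a 45-45-90 triangle, hypotenuse = leg·√2  →  leg = hypotenuse/√2
leg = 5.13/√2 = 3.627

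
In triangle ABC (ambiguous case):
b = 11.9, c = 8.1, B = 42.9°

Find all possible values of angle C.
sin(C)/c = sin(B)/b  →  sin(C) = c·sin(B)/b = 8.1·sin(42.9°)/11.9 = 0.463348
C₁ = arcsin(0.463348) = 27.6°,  C₂ = 180° - C₁ = 152.4°
Check C₂: A = 180° - 42.9° - 152.4° = -15.3° ≤ 0, rejected
C = 27.6° (one solution)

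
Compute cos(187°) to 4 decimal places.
cos(187 degrees) = -0.9925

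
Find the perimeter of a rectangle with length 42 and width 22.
Perimeter = 2 * (length + width)
Perimeter = 2 * (42 + 22)
Perimeter = 2 * 64
Perimeter = 128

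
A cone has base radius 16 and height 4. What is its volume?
Volume = (1/3) * pi * r² * h
Volume = (1/3) * pi * 16² * 4
Volume = (1/3) * pi * 256 * 4
Volume = (1/3) * pi * 1024
Volume = 1072.33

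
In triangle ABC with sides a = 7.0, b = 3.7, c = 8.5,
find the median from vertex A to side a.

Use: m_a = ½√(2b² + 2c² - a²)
m_a = ½√(2·3.7² + 2·8.5² - 7.0²)
m_a = ½√(27.38 + 144.5 - 49) = ½√122.88 = 5.543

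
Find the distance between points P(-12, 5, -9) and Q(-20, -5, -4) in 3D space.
d = √[(-8)² + (-10)² + (5)²] = √189 = 13.75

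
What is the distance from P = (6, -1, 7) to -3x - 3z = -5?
d = |(-3)(6) + 0(-1) + (-3)(7) - (-5)| / √((-3)² + 0² + (-3)²) = 34/√18 = 8.014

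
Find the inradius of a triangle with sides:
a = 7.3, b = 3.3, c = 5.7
s = (a+b+c)/2 = (7.3+3.3+5.7)/2 = 8.15
Area = √(s(s-a)(s-b)(s-c)) = √(8.15·0.85·4.85·2.45) = 9.07282
r = Area/s = 9.07282/8.15 = 1.113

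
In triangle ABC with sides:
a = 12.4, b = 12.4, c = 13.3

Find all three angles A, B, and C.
By the law of cosines:
cos(A) = (b² + c² - a²)/(2bc) = 0.536290  →  A = 57.57°
cos(B) = (a² + c² - b²)/(2ac) = 0.536290  →  B = 57.57°
cos(C) = (a² + b² - c²)/(2ab) = 0.424785  →  C = 64.86°
Check: A + B + C = 180.0° ✓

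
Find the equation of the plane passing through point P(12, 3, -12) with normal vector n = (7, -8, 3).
d = n·P = (7)(12) + (-8)(3) + (3)(-12) = 24
Plane: 7x - 8y + 3z = 24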